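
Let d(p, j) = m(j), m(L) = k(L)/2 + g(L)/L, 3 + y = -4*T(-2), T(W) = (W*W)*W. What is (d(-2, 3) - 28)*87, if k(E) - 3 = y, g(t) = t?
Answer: -957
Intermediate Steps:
T(W) = W³ (T(W) = W²*W = W³)
y = 29 (y = -3 - 4*(-2)³ = -3 - 4*(-8) = -3 + 32 = 29)
k(E) = 32 (k(E) = 3 + 29 = 32)
m(L) = 17 (m(L) = 32/2 + L/L = 32*(½) + 1 = 16 + 1 = 17)
d(p, j) = 17
(d(-2, 3) - 28)*87 = (17 - 28)*87 = -11*87 = -957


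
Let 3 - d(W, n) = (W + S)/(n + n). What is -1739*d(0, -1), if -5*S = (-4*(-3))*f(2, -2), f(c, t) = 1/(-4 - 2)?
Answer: -27824/5 ≈ -5564.8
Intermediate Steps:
f(c, t) = -⅙ (f(c, t) = 1/(-6) = -⅙)
S = ⅖ (S = -(-4*(-3))*(-1)/(5*6) = -12*(-1)/(5*6) = -⅕*(-2) = ⅖ ≈ 0.40000)
d(W, n) = 3 - (⅖ + W)/(2*n) (d(W, n) = 3 - (W + ⅖)/(n + n) = 3 - (⅖ + W)/(2*n))
-1739*d(0, -1) = -1739*(-2 - 5*0 + 30*(-1))/(10*(-1)) = -1739*(-1)*(-2 + 0 - 30)/10 = -1739*(-1)*(-32)/10 = -1739*16/5 = -27824/5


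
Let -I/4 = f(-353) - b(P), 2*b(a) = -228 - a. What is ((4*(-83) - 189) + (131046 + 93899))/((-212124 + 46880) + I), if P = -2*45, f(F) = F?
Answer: -56106/41027 ≈ -1.3675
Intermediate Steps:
P = -90
b(a) = -114 - a/2 (b(a) = (-228 - a)/2 = -114 - a/2)
I = 1136 (I = -4*(-353 - (-114 - 1/2*(-90))) = -4*(-353 - (-114 + 45)) = -4*(-353 - 1*(-69)) = -4*(-353 + 69) = -4*(-284) = 1136)
((4*(-83) - 189) + (131046 + 93899))/((-212124 + 46880) + I) = ((4*(-83) - 189) + (131046 + 93899))/((-212124 + 46880) + 1136) = ((-332 - 189) + 224945)/(-165244 + 1136) = (-521 + 224945)/(-164108) = 224424*(-1/164108) = -56106/41027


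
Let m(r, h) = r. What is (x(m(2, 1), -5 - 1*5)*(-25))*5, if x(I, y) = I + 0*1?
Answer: -250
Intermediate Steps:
x(I, y) = I (x(I, y) = I + 0 = I)
(x(m(2, 1), -5 - 1*5)*(-25))*5 = (2*(-25))*5 = -50*5 = -250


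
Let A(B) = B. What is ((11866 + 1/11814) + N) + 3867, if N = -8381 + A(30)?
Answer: 87210949/11814 ≈ 7382.0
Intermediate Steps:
N = -8351 (N = -8381 + 30 = -8351)
((11866 + 1/11814) + N) + 3867 = ((11866 + 1/11814) - 8351) + 3867 = (140184925/11814 - 8351) + 3867 = 41526211/11814 + 3867 = 87210949/11814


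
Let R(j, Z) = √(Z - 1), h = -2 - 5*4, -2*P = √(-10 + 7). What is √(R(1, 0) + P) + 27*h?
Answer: -594 + √2*√I*√(2 - √3)/2 ≈ -593.74 + 0.25882*I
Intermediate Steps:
P = -I*√3/2 (P = -√(-10 + 7)/2 = -I*√3/2 ≈ -0.86602*I)
h = -22 (h = -2 - 20 = -22)
R(j, Z) = √(-1 + Z)
√(R(1, 0) + P) + 27*h = √(√(-1 + 0) - I*√3/2) + 27*(-22) = √(√(-1) - I*√3/2) - 594 = √(I - I*√3/2) - 594 = -594 + √(I - I*√3/2)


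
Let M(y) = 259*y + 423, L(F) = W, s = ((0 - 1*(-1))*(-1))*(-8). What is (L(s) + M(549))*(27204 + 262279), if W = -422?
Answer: 41162166736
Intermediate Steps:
s = 8 (s = ((0 + 1)*(-1))*(-8) = (1*(-1))*(-8) = -1*(-8) = 8)
L(F) = -422
M(y) = 423 + 259*y
(L(s) + M(549))*(27204 + 262279) = (-422 + (423 + 259*549))*(27204 + 262279) = (-422 + (423 + 142191))*289483 = (-422 + 142614)*289483 = 142192*289483 = 41162166736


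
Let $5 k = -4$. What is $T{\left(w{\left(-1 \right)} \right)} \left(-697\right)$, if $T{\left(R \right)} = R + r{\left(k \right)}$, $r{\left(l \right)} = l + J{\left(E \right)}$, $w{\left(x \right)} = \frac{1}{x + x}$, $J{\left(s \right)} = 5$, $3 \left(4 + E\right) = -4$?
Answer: $- \frac{25789}{10} \approx -2578.9$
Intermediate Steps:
$E = - \frac{16}{3}$ ($E = -4 + \frac{1}{3} \left(-4\right) = -4 - \frac{4}{3} = - \frac{16}{3} \approx -5.3333$)
$w{\left(x \right)} = \frac{1}{2 x}$
$k = - \frac{4}{5}$ ($k = \frac{1}{5} \left(-4\right) = - \frac{4}{5} \approx -0.8$)
$r{\left(l \right)} = 5 + l$ ($r{\left(l \right)} = l + 5 = 5 + l$)
$T{\left(R \right)} = \frac{21}{5} + R$ ($T{\left(R \right)} = R + \left(5 - \frac{4}{5}\right) = R + \frac{21}{5} = \frac{21}{5} + R$)
$T{\left(w{\left(-1 \right)} \right)} \left(-697\right) = \left(\frac{21}{5} + \frac{1}{2 \left(-1\right)}\right) \left(-697\right) = \left(\frac{21}{5} + \frac{1}{2} \left(-1\right)\right) \left(-697\right) = \left(\frac{21}{5} - \frac{1}{2}\right) \left(-697\right) = \frac{37}{10} \left(-697\right) = - \frac{25789}{10}$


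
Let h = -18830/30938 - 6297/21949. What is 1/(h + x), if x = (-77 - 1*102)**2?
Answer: 339529081/10878547226193 ≈ 3.1211e-5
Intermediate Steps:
h = -304058128/339529081 (h = -18830*1/30938 - 6297*1/21949 = -9415/15469 - 6297/21949 = -304058128/339529081 ≈ -0.89553)
x = 32041 (x = (-77 - 102)**2 = (-179)**2 = 32041)
1/(h + x) = 1/(-304058128/339529081 + 32041) = 1/(10878547226193/339529081) = 339529081/10878547226193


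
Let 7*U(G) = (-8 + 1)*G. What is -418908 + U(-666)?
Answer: -418242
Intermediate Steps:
U(G) = -G (U(G) = ((-8 + 1)*G)/7 = (-7*G)/7 = -G)
-418908 + U(-666) = -418908 - 1*(-666) = -418908 + 666 = -418242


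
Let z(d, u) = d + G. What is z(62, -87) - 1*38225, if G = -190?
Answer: -38353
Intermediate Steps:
z(d, u) = -190 + d (z(d, u) = d - 190 = -190 + d)
z(62, -87) - 1*38225 = (-190 + 62) - 1*38225 = -128 - 38225 = -38353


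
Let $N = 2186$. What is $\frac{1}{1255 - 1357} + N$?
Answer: $\frac{222971}{102} \approx 2186.0$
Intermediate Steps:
$\frac{1}{1255 - 1357} + N = \frac{1}{1255 - 1357} + 2186 = \frac{1}{-102} + 2186 = - \frac{1}{102} + 2186 = \frac{222971}{102}$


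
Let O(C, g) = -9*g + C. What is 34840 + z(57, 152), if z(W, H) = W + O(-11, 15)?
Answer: 34751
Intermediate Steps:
O(C, g) = C - 9*g
z(W, H) = -146 + W (z(W, H) = W + (-11 - 9*15) = W + (-11 - 135) = W - 146 = -146 + W)
34840 + z(57, 152) = 34840 + (-146 + 57) = 34840 - 89 = 34751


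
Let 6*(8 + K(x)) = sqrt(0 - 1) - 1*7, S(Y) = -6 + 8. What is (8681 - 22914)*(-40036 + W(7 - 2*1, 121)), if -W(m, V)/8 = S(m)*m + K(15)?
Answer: 1709781824/3 + 56932*I/3 ≈ 5.6993e+8 + 18977.0*I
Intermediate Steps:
S(Y) = 2
K(x) = -55/6 + I/6 (K(x) = -8 + (sqrt(0 - 1) - 1*7)/6 = -8 + (sqrt(-1) - 7)/6 = -8 + (I - 7)/6 = -8 + (-7 + I)/6 = -8 + (-7/6 + I/6) = -55/6 + I/6)
W(m, V) = 220/3 - 16*m - 4*I/3 (W(m, V) = -8*(2*m + (-55/6 + I/6)) = -8*(-55/6 + 2*m + I/6) = 220/3 - 16*m - 4*I/3)
(8681 - 22914)*(-40036 + W(7 - 2*1, 121)) = (8681 - 22914)*(-40036 + (220/3 - 16*(7 - 2*1) - 4*I/3)) = -14233*(-40036 + (220/3 - 16*(7 - 2) - 4*I/3)) = -14233*(-40036 + (220/3 - 16*5 - 4*I/3)) = -14233*(-40036 + (220/3 - 80 - 4*I/3)) = -14233*(-40036 + (-20/3 - 4*I/3)) = -14233*(-120128/3 - 4*I/3) = 1709781824/3 + 56932*I/3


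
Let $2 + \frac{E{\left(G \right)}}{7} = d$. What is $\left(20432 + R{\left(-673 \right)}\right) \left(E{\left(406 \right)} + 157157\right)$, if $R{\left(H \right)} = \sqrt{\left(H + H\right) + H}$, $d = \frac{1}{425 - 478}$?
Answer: $\frac{170169383104}{53} + \frac{8328572 i \sqrt{2019}}{53} \approx 3.2107 \cdot 10^{9} + 7.0609 \cdot 10^{6} i$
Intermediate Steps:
$d = - \frac{1}{53}$ ($d = \frac{1}{-53} = - \frac{1}{53} \approx -0.018868$)
$E{\left(G \right)} = - \frac{749}{53}$ ($E{\left(G \right)} = -14 + 7 \left(- \frac{1}{53}\right) = -14 - \frac{7}{53} = - \frac{749}{53}$)
$R{\left(H \right)} = \sqrt{3} \sqrt{H}$ ($R{\left(H \right)} = \sqrt{2 H + H} = \sqrt{3 H} = \sqrt{3} \sqrt{H}$)
$\left(20432 + R{\left(-673 \right)}\right) \left(E{\left(406 \right)} + 157157\right) = \left(20432 + \sqrt{3} \sqrt{-673}\right) \left(- \frac{749}{53} + 157157\right) = \left(20432 + \sqrt{3} i \sqrt{673}\right) \frac{8328572}{53} = \left(20432 + i \sqrt{2019}\right) \frac{8328572}{53} = \frac{170169383104}{53} + \frac{8328572 i \sqrt{2019}}{53}$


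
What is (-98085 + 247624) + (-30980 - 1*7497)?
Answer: 111062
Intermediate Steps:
(-98085 + 247624) + (-30980 - 1*7497) = 149539 + (-30980 - 7497) = 149539 - 38477 = 111062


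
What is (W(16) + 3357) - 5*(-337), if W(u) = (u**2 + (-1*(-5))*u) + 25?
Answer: 5403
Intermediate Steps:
W(u) = 25 + u**2 + 5*u (W(u) = (u**2 + 5*u) + 25 = 25 + u**2 + 5*u)
(W(16) + 3357) - 5*(-337) = ((25 + 16**2 + 5*16) + 3357) - 5*(-337) = ((25 + 256 + 80) + 3357) + 1685 = (361 + 3357) + 1685 = 3718 + 1685 = 5403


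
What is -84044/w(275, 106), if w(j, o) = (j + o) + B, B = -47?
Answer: -42022/167 ≈ -251.63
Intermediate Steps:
w(j, o) = -47 + j + o (w(j, o) = (j + o) - 47 = -47 + j + o)
-84044/w(275, 106) = -84044/(-47 + 275 + 106) = -84044/334 = -84044*1/334 = -42022/167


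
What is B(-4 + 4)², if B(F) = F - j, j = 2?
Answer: 4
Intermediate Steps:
B(F) = -2 + F (B(F) = F - 1*2 = F - 2 = -2 + F)
B(-4 + 4)² = (-2 + (-4 + 4))² = (-2 + 0)² = (-2)² = 4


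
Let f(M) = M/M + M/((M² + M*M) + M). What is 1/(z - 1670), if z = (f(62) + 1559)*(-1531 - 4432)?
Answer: -125/1162999713 ≈ -1.0748e-7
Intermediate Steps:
f(M) = 1 + M/(M + 2*M²) (f(M) = 1 + M/((M² + M²) + M) = 1 + M/(2*M² + M) = 1 + M/(M + 2*M²))
z = -1162790963/125 (z = (2*(1 + 62)/(1 + 2*62) + 1559)*(-1531 - 4432) = (2*63/(1 + 124) + 1559)*(-5963) = (2*63/125 + 1559)*(-5963) = (2*(1/125)*63 + 1559)*(-5963) = (126/125 + 1559)*(-5963) = (195001/125)*(-5963) = -1162790963/125 ≈ -9.3023e+6)
1/(z - 1670) = 1/(-1162790963/125 - 1670) = 1/(-1162999713/125) = -125/1162999713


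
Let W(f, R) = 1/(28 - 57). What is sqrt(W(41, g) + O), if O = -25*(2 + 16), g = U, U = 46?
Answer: I*sqrt(378479)/29 ≈ 21.214*I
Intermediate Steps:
g = 46
W(f, R) = -1/29 (W(f, R) = 1/(-29) = -1/29)
O = -450 (O = -25*18 = -450)
sqrt(W(41, g) + O) = sqrt(-1/29 - 450) = sqrt(-13051/29) = I*sqrt(378479)/29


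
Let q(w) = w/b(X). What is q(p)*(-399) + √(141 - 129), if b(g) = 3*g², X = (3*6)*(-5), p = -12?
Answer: 133/675 + 2*√3 ≈ 3.6611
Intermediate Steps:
X = -90 (X = 18*(-5) = -90)
q(w) = w/24300 (q(w) = w/((3*(-90)²)) = w/((3*8100)) = w/24300)
q(p)*(-399) + √(141 - 129) = ((1/24300)*(-12))*(-399) + √(141 - 129) = -1/2025*(-399) + √12 = 133/675 + 2*√3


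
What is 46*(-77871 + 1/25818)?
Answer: -46240889971/12909 ≈ -3.5821e+6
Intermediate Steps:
46*(-77871 + 1/25818) = 46*(-2010473477/25818) = -46240889971/12909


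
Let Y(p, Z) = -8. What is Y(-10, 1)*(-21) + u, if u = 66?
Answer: 234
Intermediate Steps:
Y(-10, 1)*(-21) + u = -8*(-21) + 66 = 168 + 66 = 234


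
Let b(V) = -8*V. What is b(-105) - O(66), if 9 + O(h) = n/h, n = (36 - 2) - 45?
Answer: 5095/6 ≈ 849.17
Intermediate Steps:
n = -11 (n = 34 - 45 = -11)
O(h) = -9 - 11/h
b(-105) - O(66) = -8*(-105) - (-9 - 11/66) = 840 - (-9 - 11*1/66) = 840 - (-9 - ⅙) = 840 - 1*(-55/6) = 840 + 55/6 = 5095/6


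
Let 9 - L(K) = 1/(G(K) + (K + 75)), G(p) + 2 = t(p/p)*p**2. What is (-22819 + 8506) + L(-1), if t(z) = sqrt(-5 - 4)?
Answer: -8253416/577 + I/1731 ≈ -14304.0 + 0.0005777*I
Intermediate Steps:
t(z) = 3*I (t(z) = sqrt(-9) = 3*I)
G(p) = -2 + 3*I*p**2 (G(p) = -2 + (3*I)*p**2 = -2 + 3*I*p**2)
L(K) = 9 - 1/(73 + K + 3*I*K**2) (L(K) = 9 - 1/((-2 + 3*I*K**2) + (K + 75)) = 9 - 1/((-2 + 3*I*K**2) + (75 + K)) = 9 - 1/(73 + K + 3*I*K**2))
(-22819 + 8506) + L(-1) = (-22819 + 8506) + (656 + 9*(-1) + 27*I*(-1)**2)/(73 - 1 + 3*I*(-1)**2) = -14313 + (656 - 9 + 27*I*1)/(73 - 1 + 3*I*1) = -14313 + (656 - 9 + 27*I)/(73 - 1 + 3*I) = -14313 + (647 + 27*I)/(72 + 3*I) = -14313 + ((72 - 3*I)/5193)*(647 + 27*I) = -14313 + (72 - 3*I)*(647 + 27*I)/5193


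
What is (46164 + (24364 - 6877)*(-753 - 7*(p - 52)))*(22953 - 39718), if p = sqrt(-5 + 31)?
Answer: 113269017435 + 2052186885*sqrt(26) ≈ 1.2373e+11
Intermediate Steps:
p = sqrt(26) ≈ 5.0990
(46164 + (24364 - 6877)*(-753 - 7*(p - 52)))*(22953 - 39718) = (46164 + (24364 - 6877)*(-753 - 7*(sqrt(26) - 52)))*(22953 - 39718) = (46164 + 17487*(-753 - 7*(-52 + sqrt(26))))*(-16765) = (46164 + 17487*(-753 + (364 - 7*sqrt(26))))*(-16765) = (46164 + 17487*(-389 - 7*sqrt(26)))*(-16765) = (46164 + (-6802443 - 122409*sqrt(26)))*(-16765) = (-6756279 - 122409*sqrt(26))*(-16765) = 113269017435 + 2052186885*sqrt(26)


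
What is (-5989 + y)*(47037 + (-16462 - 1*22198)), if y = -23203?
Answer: -244541384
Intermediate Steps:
(-5989 + y)*(47037 + (-16462 - 1*22198)) = (-5989 - 23203)*(47037 + (-16462 - 1*22198)) = -29192*(47037 + (-16462 - 22198)) = -29192*(47037 - 38660) = -29192*8377 = -244541384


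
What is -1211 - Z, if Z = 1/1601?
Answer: -1938812/1601 ≈ -1211.0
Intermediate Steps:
Z = 1/1601 ≈ 0.00062461
-1211 - Z = -1211 - 1*1/1601 = -1211 - 1/1601 = -1938812/1601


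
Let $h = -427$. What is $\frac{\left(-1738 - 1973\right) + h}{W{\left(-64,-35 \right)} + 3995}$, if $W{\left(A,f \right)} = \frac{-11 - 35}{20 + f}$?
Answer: $- \frac{62070}{59971} \approx -1.035$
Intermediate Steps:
$W{\left(A,f \right)} = - \frac{46}{20 + f}$
$\frac{\left(-1738 - 1973\right) + h}{W{\left(-64,-35 \right)} + 3995} = \frac{\left(-1738 - 1973\right) - 427}{- \frac{46}{20 - 35} + 3995} = \frac{-3711 - 427}{- \frac{46}{-15} + 3995} = - \frac{4138}{\left(-46\right) \left(- \frac{1}{15}\right) + 3995} = - \frac{4138}{\frac{46}{15} + 3995} = - \frac{4138}{\frac{59971}{15}} = \left(-4138\right) \frac{15}{59971} = - \frac{62070}{59971}$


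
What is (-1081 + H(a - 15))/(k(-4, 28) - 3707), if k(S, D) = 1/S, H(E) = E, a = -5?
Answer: 1468/4943 ≈ 0.29699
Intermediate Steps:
(-1081 + H(a - 15))/(k(-4, 28) - 3707) = (-1081 + (-5 - 15))/(1/(-4) - 3707) = (-1081 - 20)/(-1/4 - 3707) = -1101/(-14829/4) = -1101*(-4/14829) = 1468/4943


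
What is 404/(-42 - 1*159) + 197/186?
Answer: -11849/12462 ≈ -0.95081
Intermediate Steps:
404/(-42 - 1*159) + 197/186 = 404/(-42 - 159) + 197*(1/186) = 404/(-201) + 197/186 = 404*(-1/201) + 197/186 = -404/201 + 197/186 = -11849/12462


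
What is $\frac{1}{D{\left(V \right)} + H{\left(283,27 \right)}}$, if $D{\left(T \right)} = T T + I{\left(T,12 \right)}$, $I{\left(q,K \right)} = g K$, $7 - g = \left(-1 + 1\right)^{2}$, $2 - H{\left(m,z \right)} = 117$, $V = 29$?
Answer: $\frac{1}{810} \approx 0.0012346$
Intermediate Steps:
$H{\left(m,z \right)} = -115$ ($H{\left(m,z \right)} = 2 - 117 = -115$)
$g = 7$ ($g = 7 - \left(-1 + 1\right)^{2} = 7 - 0^{2} = 7 - 0 = 7 + 0 = 7$)
$I{\left(q,K \right)} = 7 K$
$D{\left(T \right)} = 84 + T^{2}$ ($D{\left(T \right)} = T T + 7 \cdot 12 = T^{2} + 84 = 84 + T^{2}$)
$\frac{1}{D{\left(V \right)} + H{\left(283,27 \right)}} = \frac{1}{\left(84 + 29^{2}\right) - 115} = \frac{1}{\left(84 + 841\right) - 115} = \frac{1}{925 - 115} = \frac{1}{810}$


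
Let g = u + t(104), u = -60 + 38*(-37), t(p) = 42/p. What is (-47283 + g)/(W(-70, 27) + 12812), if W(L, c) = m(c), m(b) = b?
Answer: -2534927/667628 ≈ -3.7969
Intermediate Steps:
W(L, c) = c
u = -1466 (u = -60 - 1406 = -1466)
g = -76211/52 (g = -1466 + 42/104 = -1466 + 42*(1/104) = -1466 + 21/52 = -76211/52 ≈ -1465.6)
(-47283 + g)/(W(-70, 27) + 12812) = (-47283 - 76211/52)/(27 + 12812) = -2534927/52/12839 = -2534927/52*1/12839 = -2534927/667628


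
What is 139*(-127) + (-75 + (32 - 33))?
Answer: -17729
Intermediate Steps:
139*(-127) + (-75 + (32 - 33)) = -17653 + (-75 - 1) = -17653 - 76 = -17729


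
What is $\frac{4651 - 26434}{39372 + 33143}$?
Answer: $- \frac{21783}{72515} \approx -0.30039$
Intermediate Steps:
$\frac{4651 - 26434}{39372 + 33143} = - \frac{21783}{72515}$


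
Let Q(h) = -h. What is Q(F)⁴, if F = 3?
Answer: 81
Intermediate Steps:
Q(F)⁴ = (-1*3)⁴ = (-3)⁴ = 81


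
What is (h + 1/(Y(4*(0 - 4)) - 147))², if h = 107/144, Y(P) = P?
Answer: 299186209/550934784 ≈ 0.54305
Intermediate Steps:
h = 107/144 (h = 107*(1/144) = 107/144 ≈ 0.74306)
(h + 1/(Y(4*(0 - 4)) - 147))² = (107/144 + 1/(4*(0 - 4) - 147))² = (107/144 + 1/(4*(-4) - 147))² = (107/144 + 1/(-16 - 147))² = (107/144 + 1/(-163))² = (107/144 - 1/163)² = (17297/23472)² = 299186209/550934784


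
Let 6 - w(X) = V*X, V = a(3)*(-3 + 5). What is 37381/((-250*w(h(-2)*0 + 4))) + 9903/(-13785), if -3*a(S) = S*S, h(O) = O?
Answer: -39304639/6892500 ≈ -5.7025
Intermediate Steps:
a(S) = -S**2/3 (a(S) = -S*S/3 = -S**2/3)
V = -6 (V = (-1/3*3**2)*(-3 + 5) = -1/3*9*2 = -3*2 = -6)
w(X) = 6 + 6*X (w(X) = 6 - (-6)*X = 6 + 6*X)
37381/((-250*w(h(-2)*0 + 4))) + 9903/(-13785) = 37381/((-250*(6 + 6*(-2*0 + 4)))) + 9903/(-13785) = 37381/((-250*(6 + 6*(0 + 4)))) + 9903*(-1/13785) = 37381/((-250*(6 + 6*4))) - 3301/4595 = 37381/((-250*(6 + 24))) - 3301/4595 = 37381/((-250*30)) - 3301/4595 = 37381/(-7500) - 3301/4595 = 37381*(-1/7500) - 3301/4595 = -37381/7500 - 3301/4595 = -39304639/6892500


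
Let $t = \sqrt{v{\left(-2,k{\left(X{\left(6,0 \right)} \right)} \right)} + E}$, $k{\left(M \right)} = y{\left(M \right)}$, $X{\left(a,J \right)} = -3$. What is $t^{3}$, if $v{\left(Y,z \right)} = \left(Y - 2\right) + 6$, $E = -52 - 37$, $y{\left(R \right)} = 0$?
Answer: $- 87 i \sqrt{87} \approx - 811.48 i$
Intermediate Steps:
$k{\left(M \right)} = 0$
$E = -89$ ($E = -52 - 37 = -89$)
$v{\left(Y,z \right)} = 4 + Y$ ($v{\left(Y,z \right)} = \left(-2 + Y\right) + 6 = 4 + Y$)
$t = i \sqrt{87}$ ($t = \sqrt{\left(4 - 2\right) - 89} = \sqrt{2 - 89} = \sqrt{-87} = i \sqrt{87} \approx 9.3274 i$)
$t^{3} = \left(i \sqrt{87}\right)^{3} = - 87 i \sqrt{87}$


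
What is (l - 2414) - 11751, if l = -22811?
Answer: -36976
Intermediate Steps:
(l - 2414) - 11751 = (-22811 - 2414) - 11751 = -25225 - 11751 = -36976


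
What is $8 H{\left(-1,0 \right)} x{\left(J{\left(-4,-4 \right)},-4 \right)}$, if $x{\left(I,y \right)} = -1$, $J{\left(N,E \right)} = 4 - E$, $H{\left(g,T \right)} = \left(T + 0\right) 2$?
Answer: $0$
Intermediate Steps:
$H{\left(g,T \right)} = 2 T$ ($H{\left(g,T \right)} = T 2 = 2 T$)
$8 H{\left(-1,0 \right)} x{\left(J{\left(-4,-4 \right)},-4 \right)} = 8 \cdot 2 \cdot 0 \left(-1\right) = 8 \cdot 0 \left(-1\right) = 0 \left(-1\right) = 0$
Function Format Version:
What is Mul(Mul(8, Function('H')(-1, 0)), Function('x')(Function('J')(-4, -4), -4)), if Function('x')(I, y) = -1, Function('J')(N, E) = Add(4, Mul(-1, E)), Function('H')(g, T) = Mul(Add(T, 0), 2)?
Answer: 0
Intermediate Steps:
Function('H')(g, T) = Mul(2, T) (Function('H')(g, T) = Mul(T, 2) = Mul(2, T))
Mul(Mul(8, Function('H')(-1, 0)), Function('x')(Function('J')(-4, -4), -4)) = Mul(Mul(8, Mul(2, 0)), -1) = Mul(Mul(8, 0), -1) = Mul(0, -1) = 0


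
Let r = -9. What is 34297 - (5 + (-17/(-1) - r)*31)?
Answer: 33486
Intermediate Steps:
34297 - (5 + (-17/(-1) - r)*31) = 34297 - (5 + (-17/(-1) - 1*(-9))*31) = 34297 - (5 + (-17*(-1) + 9)*31) = 34297 - (5 + (17 + 9)*31) = 34297 - (5 + 26*31) = 34297 - (5 + 806) = 34297 - 1*811 = 34297 - 811 = 33486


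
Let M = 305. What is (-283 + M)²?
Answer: 484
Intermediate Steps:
(-283 + M)² = (-283 + 305)² = 22² = 484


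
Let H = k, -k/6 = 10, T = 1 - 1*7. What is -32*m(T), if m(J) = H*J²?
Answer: 69120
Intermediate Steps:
T = -6 (T = 1 - 7 = -6)
k = -60 (k = -6*10 = -60)
H = -60
m(J) = -60*J²
-32*m(T) = -(-1920)*(-6)² = -(-1920)*36 = -32*(-2160) = 69120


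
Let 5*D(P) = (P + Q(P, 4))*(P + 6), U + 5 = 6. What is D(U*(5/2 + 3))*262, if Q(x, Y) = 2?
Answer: 9039/2 ≈ 4519.5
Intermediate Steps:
U = 1 (U = -5 + 6 = 1)
D(P) = (2 + P)*(6 + P)/5 (D(P) = ((P + 2)*(P + 6))/5 = ((2 + P)*(6 + P))/5 = (2 + P)*(6 + P)/5)
D(U*(5/2 + 3))*262 = (12/5 + (1*(5/2 + 3))**2/5 + 8*(1*(5/2 + 3))/5)*262 = (12/5 + (1*(11/2))**2/5 + 8*(1*(11/2))/5)*262 = (12/5 + (11/2)**2/5 + (8/5)*(11/2))*262 = (12/5 + (1/5)*(121/4) + 44/5)*262 = (12/5 + 121/20 + 44/5)*262 = (69/4)*262 = 9039/2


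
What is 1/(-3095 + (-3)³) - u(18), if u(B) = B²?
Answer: -1011529/3122 ≈ -324.00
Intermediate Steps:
1/(-3095 + (-3)³) - u(18) = 1/(-3095 + (-3)³) - 1*18² = 1/(-3095 - 27) - 1*324 = 1/(-3122) - 324 = -1/3122 - 324 = -1011529/3122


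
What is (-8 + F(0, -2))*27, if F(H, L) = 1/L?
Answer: -459/2 ≈ -229.50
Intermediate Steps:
(-8 + F(0, -2))*27 = (-8 + 1/(-2))*27 = (-8 - 1/2)*27 = -17/2*27 = -459/2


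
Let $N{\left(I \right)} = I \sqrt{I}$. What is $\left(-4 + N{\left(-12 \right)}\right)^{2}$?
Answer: $-1712 + 192 i \sqrt{3} \approx -1712.0 + 332.55 i$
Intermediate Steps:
$N{\left(I \right)} = I^{\frac{3}{2}}$
$\left(-4 + N{\left(-12 \right)}\right)^{2} = \left(-4 + \left(-12\right)^{\frac{3}{2}}\right)^{2} = \left(-4 - 24 i \sqrt{3}\right)^{2}$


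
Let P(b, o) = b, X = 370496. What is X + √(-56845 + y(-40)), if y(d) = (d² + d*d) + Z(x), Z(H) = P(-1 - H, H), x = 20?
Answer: 370496 + I*√53666 ≈ 3.705e+5 + 231.66*I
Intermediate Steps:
Z(H) = -1 - H
y(d) = -21 + 2*d² (y(d) = (d² + d*d) + (-1 - 1*20) = (d² + d²) + (-1 - 20) = 2*d² - 21 = -21 + 2*d²)
X + √(-56845 + y(-40)) = 370496 + √(-56845 + (-21 + 2*(-40)²)) = 370496 + √(-56845 + (-21 + 2*1600)) = 370496 + √(-56845 + (-21 + 3200)) = 370496 + √(-56845 + 3179) = 370496 + √(-53666) = 370496 + I*√53666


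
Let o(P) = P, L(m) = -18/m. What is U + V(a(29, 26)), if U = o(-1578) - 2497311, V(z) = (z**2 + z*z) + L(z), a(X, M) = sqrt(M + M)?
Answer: -2498785 - 9*sqrt(13)/13 ≈ -2.4988e+6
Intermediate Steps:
a(X, M) = sqrt(2)*sqrt(M) (a(X, M) = sqrt(2*M) = sqrt(2)*sqrt(M))
V(z) = -18/z + 2*z**2 (V(z) = (z**2 + z*z) - 18/z = (z**2 + z**2) - 18/z = 2*z**2 - 18/z = -18/z + 2*z**2)
U = -2498889 (U = -1578 - 2497311 = -2498889)
U + V(a(29, 26)) = -2498889 + 2*(-9 + (sqrt(2)*sqrt(26))**3)/((sqrt(2)*sqrt(26))) = -2498889 + 2*(-9 + (2*sqrt(13))**3)/((2*sqrt(13))) = -2498889 + 2*(sqrt(13)/26)*(-9 + 104*sqrt(13)) = -2498889 + sqrt(13)*(-9 + 104*sqrt(13))/13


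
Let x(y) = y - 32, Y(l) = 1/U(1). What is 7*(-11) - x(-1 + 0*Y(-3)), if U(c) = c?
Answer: -44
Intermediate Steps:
Y(l) = 1 (Y(l) = 1/1 = 1)
x(y) = -32 + y
7*(-11) - x(-1 + 0*Y(-3)) = 7*(-11) - (-32 + (-1 + 0*1)) = -77 - (-32 + (-1 + 0)) = -77 - (-32 - 1) = -77 - 1*(-33) = -77 + 33 = -44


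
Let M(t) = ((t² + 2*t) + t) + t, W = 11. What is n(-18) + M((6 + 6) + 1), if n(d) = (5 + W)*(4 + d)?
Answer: -3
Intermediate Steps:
n(d) = 64 + 16*d (n(d) = (5 + 11)*(4 + d) = 16*(4 + d) = 64 + 16*d)
M(t) = t² + 4*t (M(t) = (t² + 3*t) + t = t² + 4*t)
n(-18) + M((6 + 6) + 1) = (64 + 16*(-18)) + ((6 + 6) + 1)*(4 + ((6 + 6) + 1)) = (64 - 288) + (12 + 1)*(4 + (12 + 1)) = -224 + 13*(4 + 13) = -224 + 13*17 = -224 + 221 = -3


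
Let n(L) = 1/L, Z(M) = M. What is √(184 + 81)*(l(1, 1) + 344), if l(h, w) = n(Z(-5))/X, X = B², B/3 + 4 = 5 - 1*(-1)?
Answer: 61919*√265/180 ≈ 5599.8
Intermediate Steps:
n(L) = 1/L
B = 6 (B = -12 + 3*(5 - 1*(-1)) = -12 + 3*(5 + 1) = -12 + 3*6 = -12 + 18 = 6)
X = 36 (X = 6² = 36)
l(h, w) = -1/180 (l(h, w) = 1/(-5*36) = -⅕*1/36 = -1/180)
√(184 + 81)*(l(1, 1) + 344) = √(184 + 81)*(-1/180 + 344) = √265*(61919/180) = 61919*√265/180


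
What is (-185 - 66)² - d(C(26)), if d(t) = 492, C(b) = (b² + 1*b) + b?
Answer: 62509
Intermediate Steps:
C(b) = b² + 2*b (C(b) = (b² + b) + b = (b + b²) + b = b² + 2*b)
(-185 - 66)² - d(C(26)) = (-185 - 66)² - 1*492 = (-251)² - 492 = 63001 - 492 = 62509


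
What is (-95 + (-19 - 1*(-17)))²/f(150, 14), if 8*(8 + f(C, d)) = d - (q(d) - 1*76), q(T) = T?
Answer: 18818/3 ≈ 6272.7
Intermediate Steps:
f(C, d) = 3/2 (f(C, d) = -8 + (d - (d - 1*76))/8 = -8 + (d - (d - 76))/8 = -8 + (d - (-76 + d))/8 = -8 + (d + (76 - d))/8 = -8 + (⅛)*76 = -8 + 19/2 = 3/2)
(-95 + (-19 - 1*(-17)))²/f(150, 14) = (-95 + (-19 - 1*(-17)))²/(3/2) = (-95 + (-19 + 17))²*(⅔) = (-95 - 2)²*(⅔) = (-97)²*(⅔) = 9409*(⅔) = 18818/3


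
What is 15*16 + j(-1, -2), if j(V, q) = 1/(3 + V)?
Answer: 481/2 ≈ 240.50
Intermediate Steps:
15*16 + j(-1, -2) = 15*16 + 1/(3 - 1) = 240 + 1/2 = 240 + ½ = 481/2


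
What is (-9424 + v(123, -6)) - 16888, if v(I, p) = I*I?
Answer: -11183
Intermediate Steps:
v(I, p) = I**2
(-9424 + v(123, -6)) - 16888 = (-9424 + 123**2) - 16888 = (-9424 + 15129) - 16888 = 5705 - 16888 = -11183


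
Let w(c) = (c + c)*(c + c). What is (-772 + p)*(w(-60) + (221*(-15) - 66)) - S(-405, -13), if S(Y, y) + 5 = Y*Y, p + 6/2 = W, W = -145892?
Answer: -1616287693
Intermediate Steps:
w(c) = 4*c**2 (w(c) = (2*c)*(2*c) = 4*c**2)
p = -145895 (p = -3 - 145892 = -145895)
S(Y, y) = -5 + Y**2 (S(Y, y) = -5 + Y*Y = -5 + Y**2)
(-772 + p)*(w(-60) + (221*(-15) - 66)) - S(-405, -13) = (-772 - 145895)*(4*(-60)**2 + (221*(-15) - 66)) - (-5 + (-405)**2) = -146667*(4*3600 + (-3315 - 66)) - (-5 + 164025) = -146667*(14400 - 3381) - 1*164020 = -146667*11019 - 164020 = -1616123673 - 164020 = -1616287693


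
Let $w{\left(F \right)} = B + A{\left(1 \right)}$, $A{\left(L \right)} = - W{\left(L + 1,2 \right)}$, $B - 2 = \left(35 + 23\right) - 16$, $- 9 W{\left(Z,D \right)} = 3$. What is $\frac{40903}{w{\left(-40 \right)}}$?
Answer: $\frac{122709}{133} \approx 922.62$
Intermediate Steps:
$W{\left(Z,D \right)} = - \frac{1}{3}$ ($W{\left(Z,D \right)} = \left(- \frac{1}{9}\right) 3 = - \frac{1}{3}$)
$B = 44$ ($B = 2 + \left(\left(35 + 23\right) - 16\right) = 2 + \left(58 - 16\right) = 2 + 42 = 44$)
$A{\left(L \right)} = \frac{1}{3}$ ($A{\left(L \right)} = \left(-1\right) \left(- \frac{1}{3}\right) = \frac{1}{3}$)
$w{\left(F \right)} = \frac{133}{3}$ ($w{\left(F \right)} = 44 + \frac{1}{3} = \frac{133}{3}$)
$\frac{40903}{w{\left(-40 \right)}} = \frac{40903}{\frac{133}{3}} = 40903 \cdot \frac{3}{133} = \frac{122709}{133}$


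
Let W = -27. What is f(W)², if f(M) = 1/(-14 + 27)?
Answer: 1/169 ≈ 0.0059172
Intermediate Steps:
f(M) = 1/13
f(W)² = (1/13)² = 1/169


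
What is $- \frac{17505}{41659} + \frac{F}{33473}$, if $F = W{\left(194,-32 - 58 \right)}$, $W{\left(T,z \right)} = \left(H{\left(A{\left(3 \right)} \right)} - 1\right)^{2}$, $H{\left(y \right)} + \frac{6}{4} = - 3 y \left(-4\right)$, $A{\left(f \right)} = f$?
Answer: $- \frac{2156772209}{5577806828} \approx -0.38667$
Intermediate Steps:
$H{\left(y \right)} = - \frac{3}{2} + 12 y$ ($H{\left(y \right)} = - \frac{3}{2} + - 3 y \left(-4\right) = - \frac{3}{2} + 12 y$)
$W{\left(T,z \right)} = \frac{4489}{4}$ ($W{\left(T,z \right)} = \left(\left(- \frac{3}{2} + 12 \cdot 3\right) - 1\right)^{2} = \left(\left(- \frac{3}{2} + 36\right) - 1\right)^{2} = \left(\frac{69}{2} - 1\right)^{2} = \left(\frac{67}{2}\right)^{2} = \frac{4489}{4}$)
$F = \frac{4489}{4} \approx 1122.3$
$- \frac{17505}{41659} + \frac{F}{33473} = - \frac{17505}{41659} + \frac{4489}{4 \cdot 33473} = \left(-17505\right) \frac{1}{41659} + \frac{4489}{4} \cdot \frac{1}{33473} = - \frac{17505}{41659} + \frac{4489}{133892} = - \frac{2156772209}{5577806828}$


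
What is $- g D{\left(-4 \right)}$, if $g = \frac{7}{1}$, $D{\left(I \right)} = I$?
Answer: $28$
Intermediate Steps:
$g = 7$ ($g = 7 \cdot 1 = 7$)
$- g D{\left(-4 \right)} = \left(-1\right) 7 \left(-4\right) = \left(-7\right) \left(-4\right) = 28$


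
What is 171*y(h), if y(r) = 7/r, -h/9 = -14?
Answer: 19/2 ≈ 9.5000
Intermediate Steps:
h = 126 (h = -9*(-14) = 126)
171*y(h) = 171*(7/126) = 171*(7*(1/126)) = 171*(1/18) = 19/2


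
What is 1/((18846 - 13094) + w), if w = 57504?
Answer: 1/63256 ≈ 1.5809e-5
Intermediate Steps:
1/((18846 - 13094) + w) = 1/((18846 - 13094) + 57504) = 1/(5752 + 57504) = 1/63256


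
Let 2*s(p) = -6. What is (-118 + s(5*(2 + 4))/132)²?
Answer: 26967249/1936 ≈ 13929.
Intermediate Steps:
s(p) = -3 (s(p) = (½)*(-6) = -3)
(-118 + s(5*(2 + 4))/132)² = (-118 - 3/132)² = (-118 - 3*1/132)² = (-118 - 1/44)² = (-5193/44)² = 26967249/1936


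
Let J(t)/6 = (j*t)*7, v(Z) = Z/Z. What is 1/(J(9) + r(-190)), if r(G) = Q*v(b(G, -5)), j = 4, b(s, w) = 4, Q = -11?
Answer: 1/1501 ≈ 0.00066622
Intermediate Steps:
v(Z) = 1
r(G) = -11 (r(G) = -11*1 = -11)
J(t) = 168*t (J(t) = 6*((4*t)*7) = 6*(28*t) = 168*t)
1/(J(9) + r(-190)) = 1/(168*9 - 11) = 1/(1512 - 11) = 1/1501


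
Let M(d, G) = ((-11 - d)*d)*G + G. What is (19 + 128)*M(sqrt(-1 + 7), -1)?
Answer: 735 + 1617*sqrt(6) ≈ 4695.8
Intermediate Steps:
M(d, G) = G + G*d*(-11 - d) (M(d, G) = (d*(-11 - d))*G + G = G*d*(-11 - d) + G = G + G*d*(-11 - d))
(19 + 128)*M(sqrt(-1 + 7), -1) = (19 + 128)*(-(1 - (sqrt(-1 + 7))**2 - 11*sqrt(-1 + 7))) = 147*(-(1 - (sqrt(6))**2 - 11*sqrt(6))) = 147*(-(1 - 1*6 - 11*sqrt(6))) = 147*(-(1 - 6 - 11*sqrt(6))) = 147*(-(-5 - 11*sqrt(6))) = 147*(5 + 11*sqrt(6)) = 735 + 1617*sqrt(6)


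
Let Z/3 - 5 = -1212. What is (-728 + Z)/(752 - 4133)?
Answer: 4349/3381 ≈ 1.2863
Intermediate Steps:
Z = -3621 (Z = 15 + 3*(-1212) = 15 - 3636 = -3621)
(-728 + Z)/(752 - 4133) = (-728 - 3621)/(752 - 4133) = -4349/(-3381) = -4349*(-1/3381) = 4349/3381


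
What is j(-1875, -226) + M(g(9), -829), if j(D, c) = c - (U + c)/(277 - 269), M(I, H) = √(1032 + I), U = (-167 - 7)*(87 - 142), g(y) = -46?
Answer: -1394 + √986 ≈ -1362.6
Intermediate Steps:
U = 9570 (U = -174*(-55) = 9570)
j(D, c) = -4785/4 + 7*c/8 (j(D, c) = c - (9570 + c)/(277 - 269) = c - (9570 + c)/8 = c - (4785/4 + c/8) = c + (-4785/4 - c/8) = -4785/4 + 7*c/8)
j(-1875, -226) + M(g(9), -829) = (-4785/4 + (7/8)*(-226)) + √(1032 - 46) = (-4785/4 - 791/4) + √986 = -1394 + √986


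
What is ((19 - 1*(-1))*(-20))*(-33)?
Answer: 13200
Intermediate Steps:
((19 - 1*(-1))*(-20))*(-33) = ((19 + 1)*(-20))*(-33) = (20*(-20))*(-33) = -400*(-33) = 13200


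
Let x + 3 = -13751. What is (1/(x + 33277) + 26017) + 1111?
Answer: 529619945/19523 ≈ 27128.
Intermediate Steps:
x = -13754 (x = -3 - 13751 = -13754)
(1/(x + 33277) + 26017) + 1111 = (1/(-13754 + 33277) + 26017) + 1111 = (1/19523 + 26017) + 1111 = 507929892/19523 + 1111 = 529619945/19523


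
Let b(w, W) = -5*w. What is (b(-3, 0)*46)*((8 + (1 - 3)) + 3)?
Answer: 6210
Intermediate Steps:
(b(-3, 0)*46)*((8 + (1 - 3)) + 3) = (-5*(-3)*46)*((8 + (1 - 3)) + 3) = (15*46)*((8 - 2) + 3) = 690*(6 + 3) = 690*9 = 6210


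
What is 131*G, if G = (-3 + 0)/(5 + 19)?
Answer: -131/8 ≈ -16.375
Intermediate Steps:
G = -⅛ (G = -3/24 = -3*1/24 = -⅛ ≈ -0.12500)
131*G = 131*(-⅛) = -131/8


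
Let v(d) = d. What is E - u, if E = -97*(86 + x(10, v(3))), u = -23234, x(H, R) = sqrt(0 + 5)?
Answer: 14892 - 97*sqrt(5) ≈ 14675.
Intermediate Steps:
x(H, R) = sqrt(5)
E = -8342 - 97*sqrt(5) (E = -97*(86 + sqrt(5)) = -8342 - 97*sqrt(5) ≈ -8558.9)
E - u = (-8342 - 97*sqrt(5)) - 1*(-23234) = (-8342 - 97*sqrt(5)) + 23234 = 14892 - 97*sqrt(5)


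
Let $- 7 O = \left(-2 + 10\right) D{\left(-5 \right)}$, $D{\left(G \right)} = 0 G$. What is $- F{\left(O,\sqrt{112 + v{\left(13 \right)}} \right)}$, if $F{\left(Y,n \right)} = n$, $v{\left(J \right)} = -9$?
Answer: $- \sqrt{103} \approx -10.149$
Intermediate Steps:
$D{\left(G \right)} = 0$
$O = 0$ ($O = - \frac{\left(-2 + 10\right) 0}{7} = - \frac{8 \cdot 0}{7} = \left(- \frac{1}{7}\right) 0 = 0$)
$- F{\left(O,\sqrt{112 + v{\left(13 \right)}} \right)} = - \sqrt{112 - 9} = - \sqrt{103}$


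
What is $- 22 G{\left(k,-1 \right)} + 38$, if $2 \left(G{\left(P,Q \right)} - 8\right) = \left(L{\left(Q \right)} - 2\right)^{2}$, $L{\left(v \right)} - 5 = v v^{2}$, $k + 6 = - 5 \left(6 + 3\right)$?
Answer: $-182$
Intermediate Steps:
$k = -51$ ($k = -6 - 5 \left(6 + 3\right) = -6 - 45 = -51$)
$L{\left(v \right)} = 5 + v^{3}$ ($L{\left(v \right)} = 5 + v v^{2} = 5 + v^{3}$)
$G{\left(P,Q \right)} = 8 + \frac{\left(3 + Q^{3}\right)^{2}}{2}$ ($G{\left(P,Q \right)} = 8 + \frac{\left(\left(5 + Q^{3}\right) - 2\right)^{2}}{2} = 8 + \frac{\left(3 + Q^{3}\right)^{2}}{2}$)
$- 22 G{\left(k,-1 \right)} + 38 = - 22 \left(8 + \frac{\left(3 + \left(-1\right)^{3}\right)^{2}}{2}\right) + 38 = - 22 \left(8 + \frac{\left(3 - 1\right)^{2}}{2}\right) + 38 = - 22 \left(8 + \frac{2^{2}}{2}\right) + 38 = - 22 \left(8 + \frac{1}{2} \cdot 4\right) + 38 = - 22 \left(8 + 2\right) + 38 = \left(-22\right) 10 + 38 = -220 + 38 = -182$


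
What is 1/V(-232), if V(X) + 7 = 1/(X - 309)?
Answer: -541/3788 ≈ -0.14282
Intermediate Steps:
V(X) = -7 + 1/(-309 + X) (V(X) = -7 + 1/(X - 309) = -7 + 1/(-309 + X))
1/V(-232) = 1/((2164 - 7*(-232))/(-309 - 232)) = 1/((2164 + 1624)/(-541)) = 1/(-1/541*3788) = 1/(-3788/541) = -541/3788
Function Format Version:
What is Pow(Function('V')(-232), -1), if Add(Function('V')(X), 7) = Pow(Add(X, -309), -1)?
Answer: Rational(-541, 3788) ≈ -0.14282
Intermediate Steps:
Function('V')(X) = Add(-7, Pow(Add(-309, X), -1)) (Function('V')(X) = Add(-7, Pow(Add(X, -309), -1)) = Add(-7, Pow(Add(-309, X), -1)))
Pow(Function('V')(-232), -1) = Pow(Mul(Pow(Add(-309, -232), -1), Add(2164, Mul(-7, -232))), -1) = Pow(Mul(Pow(-541, -1), Add(2164, 1624)), -1) = Pow(Mul(Rational(-1, 541), 3788), -1) = Pow(Rational(-3788, 541), -1) = Rational(-541, 3788)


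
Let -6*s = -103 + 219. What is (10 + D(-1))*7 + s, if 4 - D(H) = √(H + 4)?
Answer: 236/3 - 7*√3 ≈ 66.542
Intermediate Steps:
D(H) = 4 - √(4 + H) (D(H) = 4 - √(H + 4) = 4 - √(4 + H))
s = -58/3 (s = -(-103 + 219)/6 = -⅙*116 = -58/3 ≈ -19.333)
(10 + D(-1))*7 + s = (10 + (4 - √(4 - 1)))*7 - 58/3 = (10 + (4 - √3))*7 - 58/3 = (14 - √3)*7 - 58/3 = (98 - 7*√3) - 58/3 = 236/3 - 7*√3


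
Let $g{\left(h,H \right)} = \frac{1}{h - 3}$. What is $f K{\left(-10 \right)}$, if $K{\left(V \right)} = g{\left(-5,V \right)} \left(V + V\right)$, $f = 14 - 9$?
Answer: $\frac{25}{2} \approx 12.5$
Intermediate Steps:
$g{\left(h,H \right)} = \frac{1}{-3 + h}$
$f = 5$ ($f = 14 - 9 = 5$)
$K{\left(V \right)} = - \frac{V}{4}$ ($K{\left(V \right)} = \frac{V + V}{-3 - 5} = \frac{2 V}{-8} = - \frac{2 V}{8} = - \frac{V}{4}$)
$f K{\left(-10 \right)} = 5 \left(\left(- \frac{1}{4}\right) \left(-10\right)\right) = 5 \cdot \frac{5}{2} = \frac{25}{2}$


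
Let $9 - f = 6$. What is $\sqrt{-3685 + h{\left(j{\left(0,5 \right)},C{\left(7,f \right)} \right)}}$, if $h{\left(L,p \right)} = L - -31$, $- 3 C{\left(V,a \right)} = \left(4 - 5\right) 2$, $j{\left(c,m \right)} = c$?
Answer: $3 i \sqrt{406} \approx 60.448 i$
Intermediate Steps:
$f = 3$ ($f = 9 - 6 = 3$)
$C{\left(V,a \right)} = \frac{2}{3}$ ($C{\left(V,a \right)} = - \frac{\left(4 - 5\right) 2}{3} = - \frac{\left(-1\right) 2}{3} = \left(- \frac{1}{3}\right) \left(-2\right) = \frac{2}{3}$)
$h{\left(L,p \right)} = 31 + L$ ($h{\left(L,p \right)} = L + 31 = 31 + L$)
$\sqrt{-3685 + h{\left(j{\left(0,5 \right)},C{\left(7,f \right)} \right)}} = \sqrt{-3685 + \left(31 + 0\right)} = \sqrt{-3685 + 31} = \sqrt{-3654} = 3 i \sqrt{406}$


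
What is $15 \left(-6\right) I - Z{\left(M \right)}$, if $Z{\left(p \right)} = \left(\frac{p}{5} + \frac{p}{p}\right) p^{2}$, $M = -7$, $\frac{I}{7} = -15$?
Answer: $\frac{47348}{5} \approx 9469.6$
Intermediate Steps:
$I = -105$ ($I = 7 \left(-15\right) = -105$)
$Z{\left(p \right)} = p^{2} \left(1 + \frac{p}{5}\right)$ ($Z{\left(p \right)} = \left(p \frac{1}{5} + 1\right) p^{2} = \left(\frac{p}{5} + 1\right) p^{2} = \left(1 + \frac{p}{5}\right) p^{2} = p^{2} \left(1 + \frac{p}{5}\right)$)
$15 \left(-6\right) I - Z{\left(M \right)} = 15 \left(-6\right) \left(-105\right) - \frac{\left(-7\right)^{2} \left(5 - 7\right)}{5} = \left(-90\right) \left(-105\right) - \frac{1}{5} \cdot 49 \left(-2\right) = 9450 - - \frac{98}{5} = 9450 + \frac{98}{5} = \frac{47348}{5}$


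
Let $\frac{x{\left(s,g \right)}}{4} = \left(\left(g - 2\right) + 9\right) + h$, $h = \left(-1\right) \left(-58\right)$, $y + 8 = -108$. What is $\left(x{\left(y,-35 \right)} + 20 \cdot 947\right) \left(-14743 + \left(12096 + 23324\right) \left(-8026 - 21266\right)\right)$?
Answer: $-19775462519980$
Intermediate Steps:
$y = -116$ ($y = -8 - 108 = -116$)
$h = 58$
$x{\left(s,g \right)} = 260 + 4 g$ ($x{\left(s,g \right)} = 4 \left(\left(\left(g - 2\right) + 9\right) + 58\right) = 4 \left(\left(\left(-2 + g\right) + 9\right) + 58\right) = 4 \left(\left(7 + g\right) + 58\right) = 4 \left(65 + g\right) = 260 + 4 g$)
$\left(x{\left(y,-35 \right)} + 20 \cdot 947\right) \left(-14743 + \left(12096 + 23324\right) \left(-8026 - 21266\right)\right) = \left(\left(260 + 4 \left(-35\right)\right) + 20 \cdot 947\right) \left(-14743 + \left(12096 + 23324\right) \left(-8026 - 21266\right)\right) = \left(\left(260 - 140\right) + 18940\right) \left(-14743 + 35420 \left(-29292\right)\right) = \left(120 + 18940\right) \left(-14743 - 1037522640\right) = 19060 \left(-1037537383\right) = -19775462519980$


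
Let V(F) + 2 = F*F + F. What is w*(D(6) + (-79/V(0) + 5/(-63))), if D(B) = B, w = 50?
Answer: 143075/63 ≈ 2271.0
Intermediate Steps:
V(F) = -2 + F + F² (V(F) = -2 + (F*F + F) = -2 + (F² + F) = -2 + (F + F²) = -2 + F + F²)
w*(D(6) + (-79/V(0) + 5/(-63))) = 50*(6 + (-79/(-2 + 0 + 0²) + 5/(-63))) = 50*(6 + (-79/(-2 + 0 + 0) + 5*(-1/63))) = 50*(6 + (-79/(-2) - 5/63)) = 50*(6 + (-79*(-½) - 5/63)) = 50*(6 + (79/2 - 5/63)) = 50*(6 + 4967/126) = 50*(5723/126) = 143075/63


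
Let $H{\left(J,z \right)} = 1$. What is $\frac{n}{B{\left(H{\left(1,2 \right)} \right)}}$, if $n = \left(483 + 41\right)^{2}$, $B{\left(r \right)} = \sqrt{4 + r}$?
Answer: $\frac{274576 \sqrt{5}}{5} \approx 1.2279 \cdot 10^{5}$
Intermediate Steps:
$n = 274576$ ($n = 524^{2} = 274576$)
$\frac{n}{B{\left(H{\left(1,2 \right)} \right)}} = \frac{274576}{\sqrt{4 + 1}} = \frac{274576}{\sqrt{5}} = 274576 \frac{\sqrt{5}}{5} = \frac{274576 \sqrt{5}}{5}$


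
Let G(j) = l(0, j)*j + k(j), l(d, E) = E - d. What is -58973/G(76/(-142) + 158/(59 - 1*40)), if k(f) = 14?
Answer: -107319124373/135643230 ≈ -791.19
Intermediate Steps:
G(j) = 14 + j² (G(j) = (j - 1*0)*j + 14 = (j + 0)*j + 14 = j*j + 14 = j² + 14 = 14 + j²)
-58973/G(76/(-142) + 158/(59 - 1*40)) = -58973/(14 + (76/(-142) + 158/(59 - 1*40))²) = -58973/(14 + (76*(-1/142) + 158/(59 - 40))²) = -58973/(14 + (-38/71 + 158/19)²) = -58973/(14 + (10496/1349)²) = -58973/(14 + 110166016/1819801) = -58973/135643230/1819801 = -58973*1819801/135643230 = -107319124373/135643230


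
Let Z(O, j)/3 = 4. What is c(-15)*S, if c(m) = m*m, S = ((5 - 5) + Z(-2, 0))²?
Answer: 32400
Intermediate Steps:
Z(O, j) = 12 (Z(O, j) = 3*4 = 12)
S = 144 (S = ((5 - 5) + 12)² = (0 + 12)² = 12² = 144)
c(m) = m²
c(-15)*S = (-15)²*144 = 225*144 = 32400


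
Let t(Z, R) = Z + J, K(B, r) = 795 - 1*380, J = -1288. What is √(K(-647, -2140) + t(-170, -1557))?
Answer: I*√1043 ≈ 32.296*I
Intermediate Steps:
K(B, r) = 415 (K(B, r) = 795 - 380 = 415)
t(Z, R) = -1288 + Z (t(Z, R) = Z - 1288 = -1288 + Z)
√(K(-647, -2140) + t(-170, -1557)) = √(415 + (-1288 - 170)) = √(415 - 1458) = √(-1043) = I*√1043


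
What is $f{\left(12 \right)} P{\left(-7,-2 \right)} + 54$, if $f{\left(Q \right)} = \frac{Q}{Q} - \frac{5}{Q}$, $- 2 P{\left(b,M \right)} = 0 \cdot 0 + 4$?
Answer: $\frac{317}{6} \approx 52.833$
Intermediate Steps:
$P{\left(b,M \right)} = -2$ ($P{\left(b,M \right)} = - \frac{0 \cdot 0 + 4}{2} = - \frac{0 + 4}{2} = \left(- \frac{1}{2}\right) 4 = -2$)
$f{\left(Q \right)} = 1 - \frac{5}{Q}$
$f{\left(12 \right)} P{\left(-7,-2 \right)} + 54 = \frac{-5 + 12}{12} \left(-2\right) + 54 = \frac{1}{12} \cdot 7 \left(-2\right) + 54 = \frac{7}{12} \left(-2\right) + 54 = - \frac{7}{6} + 54 = \frac{317}{6}$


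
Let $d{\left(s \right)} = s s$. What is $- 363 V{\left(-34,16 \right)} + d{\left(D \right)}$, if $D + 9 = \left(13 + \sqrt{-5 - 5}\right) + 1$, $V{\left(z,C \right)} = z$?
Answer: $12357 + 10 i \sqrt{10} \approx 12357.0 + 31.623 i$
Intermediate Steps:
$D = 5 + i \sqrt{10}$ ($D = -9 + \left(\left(13 + \sqrt{-5 - 5}\right) + 1\right) = -9 + \left(\left(13 + \sqrt{-10}\right) + 1\right) = -9 + \left(\left(13 + i \sqrt{10}\right) + 1\right) = -9 + \left(14 + i \sqrt{10}\right) = 5 + i \sqrt{10} \approx 5.0 + 3.1623 i$)
$d{\left(s \right)} = s^{2}$
$- 363 V{\left(-34,16 \right)} + d{\left(D \right)} = \left(-363\right) \left(-34\right) + \left(5 + i \sqrt{10}\right)^{2} = 12342 + \left(5 + i \sqrt{10}\right)^{2}$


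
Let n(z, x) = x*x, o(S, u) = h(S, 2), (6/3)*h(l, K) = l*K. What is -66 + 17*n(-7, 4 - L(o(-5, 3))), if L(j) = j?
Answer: 1311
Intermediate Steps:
h(l, K) = K*l/2 (h(l, K) = (l*K)/2 = (K*l)/2 = K*l/2)
o(S, u) = S (o(S, u) = (½)*2*S = S)
n(z, x) = x²
-66 + 17*n(-7, 4 - L(o(-5, 3))) = -66 + 17*(4 - 1*(-5))² = -66 + 17*(4 + 5)² = -66 + 17*9² = -66 + 17*81 = -66 + 1377 = 1311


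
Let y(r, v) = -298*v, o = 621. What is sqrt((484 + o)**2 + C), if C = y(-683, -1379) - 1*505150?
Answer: sqrt(1126817) ≈ 1061.5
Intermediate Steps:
C = -94208 (C = -298*(-1379) - 1*505150 = 410942 - 505150 = -94208)
sqrt((484 + o)**2 + C) = sqrt((484 + 621)**2 - 94208) = sqrt(1105**2 - 94208) = sqrt(1221025 - 94208) = sqrt(1126817)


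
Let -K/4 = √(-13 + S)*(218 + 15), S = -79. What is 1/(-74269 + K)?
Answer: I/(-74269*I + 1864*√23) ≈ -1.3272e-5 + 1.5975e-6*I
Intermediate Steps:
K = -1864*I*√23 (K = -4*√(-13 - 79)*(218 + 15) = -4*√(-92)*233 = -4*2*I*√23*233 = -1864*I*√23 ≈ -8939.4*I)
1/(-74269 + K) = 1/(-74269 - 1864*I*√23)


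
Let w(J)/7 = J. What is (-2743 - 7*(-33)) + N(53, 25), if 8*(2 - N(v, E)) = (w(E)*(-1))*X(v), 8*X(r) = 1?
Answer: -160465/64 ≈ -2507.3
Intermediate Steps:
w(J) = 7*J
X(r) = ⅛ (X(r) = (⅛)*1 = ⅛)
N(v, E) = 2 + 7*E/64 (N(v, E) = 2 - (7*E)*(-1)/(8*8) = 2 - (-7*E)/(8*8) = 2 - (-7)*E/64 = 2 + 7*E/64)
(-2743 - 7*(-33)) + N(53, 25) = (-2743 - 7*(-33)) + (2 + (7/64)*25) = (-2743 + 231) + (2 + 175/64) = -2512 + 303/64 = -160465/64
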